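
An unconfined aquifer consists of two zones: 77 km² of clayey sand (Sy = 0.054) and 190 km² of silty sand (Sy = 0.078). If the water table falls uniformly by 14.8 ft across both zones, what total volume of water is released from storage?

A₁ = 77 km² = 7.7 × 10^7 m²; A₂ = 190 km² = 1.9 × 10^8 m²
Δh = 14.8 ft = 4.511 m
ΔV₁ = 0.054 × 7.7 × 10^7 × 4.511 = 1.876 × 10^7 m³
ΔV₂ = 0.078 × 1.9 × 10^8 × 4.511 = 6.685 × 10^7 m³
ΔV = ΔV₁ + ΔV₂ = 8.561 × 10^7 m³

ΔV ≈ 8.56 × 10^7 m³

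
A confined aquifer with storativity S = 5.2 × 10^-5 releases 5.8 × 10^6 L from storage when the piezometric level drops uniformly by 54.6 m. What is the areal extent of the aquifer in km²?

A ≈ 2.04 km²

ΔV = 5.8 × 10^6 L = 5800 m³
A = ΔV / (S × Δh) = 5800 / (5.2 × 10^-5 × 54.6) = 2.043 × 10^6 m²
A = 2.043 × 10^6 m² = 2.043 km²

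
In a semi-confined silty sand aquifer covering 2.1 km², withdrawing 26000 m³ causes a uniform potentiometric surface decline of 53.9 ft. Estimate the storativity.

S ≈ 7.5 × 10^-4

A = 2.1 km² = 2.1 × 10^6 m²
Δh = 53.9 ft = 16.43 m
S = ΔV / (A × Δh) = 26000 m³ / (2.1 × 10^6 m² × 16.43 m) = 7.536 × 10^-4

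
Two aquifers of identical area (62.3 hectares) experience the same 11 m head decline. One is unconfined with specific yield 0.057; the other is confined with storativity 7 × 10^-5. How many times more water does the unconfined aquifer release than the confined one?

A = 62.3 hectares = 6.23 × 10^5 m²
Unconfined: ΔV_u = Sy × A × Δh = 0.057 × 6.23 × 10^5 × 11 = 3.906 × 10^5 m³
Confined: ΔV_c = S × A × Δh = 7 × 10^-5 × 6.23 × 10^5 × 11 = 479.7 m³
Ratio = ΔV_u / ΔV_c = Sy / S = 0.057 / 7 × 10^-5 = 814.3

ΔV_u / ΔV_c ≈ 814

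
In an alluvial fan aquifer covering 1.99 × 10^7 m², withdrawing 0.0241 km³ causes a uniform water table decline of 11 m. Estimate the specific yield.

ΔV = 0.0241 km³ = 2.41 × 10^7 m³
Sy = ΔV / (A × Δh) = 2.41 × 10^7 m³ / (1.99 × 10^7 m² × 11 m) = 0.1101

Sy ≈ 0.11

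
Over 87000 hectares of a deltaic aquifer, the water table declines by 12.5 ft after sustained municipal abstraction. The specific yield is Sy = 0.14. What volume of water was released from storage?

ΔV ≈ 4.64 × 10^8 m³

A = 87000 hectares = 8.7 × 10^8 m²
Δh = 12.5 ft = 3.81 m
ΔV = Sy × A × Δh = 0.14 × 8.7 × 10^8 m² × 3.81 m = 4.641 × 10^8 m³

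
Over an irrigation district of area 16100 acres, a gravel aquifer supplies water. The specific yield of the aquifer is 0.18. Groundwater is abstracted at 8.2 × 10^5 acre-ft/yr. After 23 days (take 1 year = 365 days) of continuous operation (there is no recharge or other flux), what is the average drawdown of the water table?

Δh ≈ 5.43 m

A = 16100 acres = 6.515 × 10^7 m²
Q = 8.2 × 10^5 acre-ft/yr = 2.771 × 10^6 m³/d
ΔV = Q × t = 2.771 × 10^6 m³/d × 23 d = 6.374 × 10^7 m³
Δh = ΔV / (Sy × A) = 6.374 × 10^7 / (0.18 × 6.515 × 10^7) = 5.435 m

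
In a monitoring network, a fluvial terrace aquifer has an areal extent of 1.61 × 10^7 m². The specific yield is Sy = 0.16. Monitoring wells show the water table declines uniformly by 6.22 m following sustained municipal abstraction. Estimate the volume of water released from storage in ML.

ΔV = Sy × A × Δh = 0.16 × 1.61 × 10^7 m² × 6.22 m = 1.602 × 10^7 m³
ΔV = 1.602 × 10^7 m³ = 16020 ML

ΔV ≈ 16000 ML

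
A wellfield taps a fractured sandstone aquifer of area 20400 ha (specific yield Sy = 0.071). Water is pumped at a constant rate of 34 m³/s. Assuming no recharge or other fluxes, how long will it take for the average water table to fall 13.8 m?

A = 20400 ha = 2.04 × 10^8 m²
ΔV = Sy × A × Δh = 0.071 × 2.04 × 10^8 × 13.8 = 1.999 × 10^8 m³
Q = 34 m³/s = 2.938 × 10^6 m³/d
t = ΔV / Q = 1.999 × 10^8 m³ / 2.938 × 10^6 m³/d = 68.04 d

t ≈ 68 days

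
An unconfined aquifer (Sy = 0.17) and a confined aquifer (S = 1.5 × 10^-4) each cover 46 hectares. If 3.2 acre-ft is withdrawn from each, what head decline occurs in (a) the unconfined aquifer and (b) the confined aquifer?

A = 46 hectares = 4.6 × 10^5 m²
ΔV = 3.2 acre-ft = 3947 m³
Unconfined: Δh_u = ΔV/(Sy·A) = 3947/(0.17 × 4.6 × 10^5) = 0.05047 m
Confined: Δh_c = ΔV/(S·A) = 3947/(1.5 × 10^-4 × 4.6 × 10^5) = 57.2 m

Δh_u ≈ 0.0505 m; Δh_c ≈ 57.2 m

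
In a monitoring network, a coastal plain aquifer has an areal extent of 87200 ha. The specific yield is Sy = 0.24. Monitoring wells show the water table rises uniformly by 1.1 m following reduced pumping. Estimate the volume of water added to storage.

ΔV ≈ 2.3 × 10^8 m³

A = 87200 ha = 8.72 × 10^8 m²
ΔV = Sy × A × Δh = 0.24 × 8.72 × 10^8 m² × 1.1 m = 2.302 × 10^8 m³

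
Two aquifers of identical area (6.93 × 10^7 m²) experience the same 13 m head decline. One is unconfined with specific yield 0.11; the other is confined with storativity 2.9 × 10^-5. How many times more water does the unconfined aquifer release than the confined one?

Unconfined: ΔV_u = Sy × A × Δh = 0.11 × 6.93 × 10^7 × 13 = 9.91 × 10^7 m³
Confined: ΔV_c = S × A × Δh = 2.9 × 10^-5 × 6.93 × 10^7 × 13 = 26130 m³
Ratio = ΔV_u / ΔV_c = Sy / S = 0.11 / 2.9 × 10^-5 = 3793

ΔV_u / ΔV_c ≈ 3790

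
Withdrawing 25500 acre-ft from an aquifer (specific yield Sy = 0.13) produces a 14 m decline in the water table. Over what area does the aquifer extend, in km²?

ΔV = 25500 acre-ft = 3.145 × 10^7 m³
A = ΔV / (Sy × Δh) = 3.145 × 10^7 / (0.13 × 14) = 1.728 × 10^7 m²
A = 1.728 × 10^7 m² = 17.28 km²

A ≈ 17.3 km²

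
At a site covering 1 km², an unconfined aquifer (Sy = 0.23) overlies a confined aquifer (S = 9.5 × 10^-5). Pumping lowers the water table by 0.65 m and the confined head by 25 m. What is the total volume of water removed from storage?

A = 1 km² = 1 × 10^6 m²
Unconfined: ΔV_u = Sy × A × Δh_u = 0.23 × 1 × 10^6 × 0.65 = 1.495 × 10^5 m³
Confined: ΔV_c = S × A × Δh_c = 9.5 × 10^-5 × 1 × 10^6 × 25 = 2375 m³
Total ΔV = 1.495 × 10^5 + 2375 = 1.519 × 10^5 m³

ΔV ≈ 1.52 × 10^5 m³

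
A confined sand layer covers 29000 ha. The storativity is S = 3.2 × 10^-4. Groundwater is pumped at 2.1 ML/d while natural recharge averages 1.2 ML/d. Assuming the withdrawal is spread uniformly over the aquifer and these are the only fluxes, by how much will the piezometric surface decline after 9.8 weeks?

A = 29000 ha = 2.9 × 10^8 m²
Net abstraction = 2.1 − 1.2 = 0.9 ML/d
Q_net = 0.9 ML/d = 900 m³/d
t = 9.8 weeks = 68.6 d
ΔV = Q × t = 900 m³/d × 68.6 d = 61740 m³
Δh = ΔV / (S × A) = 61740 / (3.2 × 10^-4 × 2.9 × 10^8) = 0.6653 m

Δh ≈ 0.665 m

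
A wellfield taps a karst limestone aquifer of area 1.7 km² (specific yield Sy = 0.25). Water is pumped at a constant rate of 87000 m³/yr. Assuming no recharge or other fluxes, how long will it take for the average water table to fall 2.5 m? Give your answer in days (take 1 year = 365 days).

t ≈ 4460 days

A = 1.7 km² = 1.7 × 10^6 m²
ΔV = Sy × A × Δh = 0.25 × 1.7 × 10^6 × 2.5 = 1.062 × 10^6 m³
Q = 87000 m³/yr = 238.4 m³/d
t = ΔV / Q = 1.062 × 10^6 m³ / 238.4 m³/d = 4458 d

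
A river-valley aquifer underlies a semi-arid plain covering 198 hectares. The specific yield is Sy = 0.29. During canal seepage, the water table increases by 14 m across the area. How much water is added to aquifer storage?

ΔV ≈ 8.04 × 10^6 m³

A = 198 hectares = 1.98 × 10^6 m²
ΔV = Sy × A × Δh = 0.29 × 1.98 × 10^6 m² × 14 m = 8.039 × 10^6 m³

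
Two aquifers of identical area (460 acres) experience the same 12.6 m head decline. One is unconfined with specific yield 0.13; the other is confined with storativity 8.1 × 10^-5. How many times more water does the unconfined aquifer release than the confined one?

A = 460 acres = 1.862 × 10^6 m²
Unconfined: ΔV_u = Sy × A × Δh = 0.13 × 1.862 × 10^6 × 12.6 = 3.049 × 10^6 m³
Confined: ΔV_c = S × A × Δh = 8.1 × 10^-5 × 1.862 × 10^6 × 12.6 = 1900 m³
Ratio = ΔV_u / ΔV_c = Sy / S = 0.13 / 8.1 × 10^-5 = 1605

ΔV_u / ΔV_c ≈ 1600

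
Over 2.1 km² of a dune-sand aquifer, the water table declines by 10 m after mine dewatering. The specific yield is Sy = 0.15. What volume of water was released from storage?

A = 2.1 km² = 2.1 × 10^6 m²
ΔV = Sy × A × Δh = 0.15 × 2.1 × 10^6 m² × 10 m = 3.15 × 10^6 m³

ΔV ≈ 3.15 × 10^6 m³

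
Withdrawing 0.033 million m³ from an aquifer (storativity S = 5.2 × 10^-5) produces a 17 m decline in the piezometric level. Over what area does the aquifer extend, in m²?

A ≈ 3.73 × 10^7 m²

ΔV = 0.033 million m³ = 33000 m³
A = ΔV / (S × Δh) = 33000 / (5.2 × 10^-5 × 17) = 3.733 × 10^7 m²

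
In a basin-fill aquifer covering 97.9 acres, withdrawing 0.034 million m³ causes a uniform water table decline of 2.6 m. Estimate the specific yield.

A = 97.9 acres = 3.962 × 10^5 m²
ΔV = 0.034 million m³ = 34000 m³
Sy = ΔV / (A × Δh) = 34000 m³ / (3.962 × 10^5 m² × 2.6 m) = 0.03301

Sy ≈ 0.033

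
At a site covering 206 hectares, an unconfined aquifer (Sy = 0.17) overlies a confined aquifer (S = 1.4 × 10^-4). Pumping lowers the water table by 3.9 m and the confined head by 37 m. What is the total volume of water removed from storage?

A = 206 hectares = 2.06 × 10^6 m²
Unconfined: ΔV_u = Sy × A × Δh_u = 0.17 × 2.06 × 10^6 × 3.9 = 1.366 × 10^6 m³
Confined: ΔV_c = S × A × Δh_c = 1.4 × 10^-4 × 2.06 × 10^6 × 37 = 10670 m³
Total ΔV = 1.366 × 10^6 + 10670 = 1.376 × 10^6 m³

ΔV ≈ 1.38 × 10^6 m³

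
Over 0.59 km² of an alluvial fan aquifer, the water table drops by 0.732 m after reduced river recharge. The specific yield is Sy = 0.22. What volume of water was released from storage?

ΔV ≈ 95000 m³

A = 0.59 km² = 5.9 × 10^5 m²
ΔV = Sy × A × Δh = 0.22 × 5.9 × 10^5 m² × 0.732 m = 95010 m³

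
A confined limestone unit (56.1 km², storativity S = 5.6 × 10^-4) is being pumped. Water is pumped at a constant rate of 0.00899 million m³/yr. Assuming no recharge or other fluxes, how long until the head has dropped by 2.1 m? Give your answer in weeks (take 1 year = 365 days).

A = 56.1 km² = 5.61 × 10^7 m²
ΔV = S × A × Δh = 5.6 × 10^-4 × 5.61 × 10^7 × 2.1 = 65970 m³
Q = 0.00899 million m³/yr = 24.63 m³/d
t = ΔV / Q = 65970 m³ / 24.63 m³/d = 2679 d
t = 2679 d ≈ 382.7 weeks

t ≈ 383 weeks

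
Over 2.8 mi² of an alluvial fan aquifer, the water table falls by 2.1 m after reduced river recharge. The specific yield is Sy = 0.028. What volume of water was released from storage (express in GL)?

A = 2.8 mi² = 7.252 × 10^6 m²
ΔV = Sy × A × Δh = 0.028 × 7.252 × 10^6 m² × 2.1 m = 4.264 × 10^5 m³
ΔV = 4.264 × 10^5 m³ = 0.4264 GL

ΔV ≈ 0.426 GL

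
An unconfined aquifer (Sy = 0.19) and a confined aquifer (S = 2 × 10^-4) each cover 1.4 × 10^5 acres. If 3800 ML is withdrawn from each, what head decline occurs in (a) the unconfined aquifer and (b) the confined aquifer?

Δh_u ≈ 0.0353 m; Δh_c ≈ 33.5 m

A = 1.4 × 10^5 acres = 5.666 × 10^8 m²
ΔV = 3800 ML = 3.8 × 10^6 m³
Unconfined: Δh_u = ΔV/(Sy·A) = 3.8 × 10^6/(0.19 × 5.666 × 10^8) = 0.0353 m
Confined: Δh_c = ΔV/(S·A) = 3.8 × 10^6/(2 × 10^-4 × 5.666 × 10^8) = 33.54 m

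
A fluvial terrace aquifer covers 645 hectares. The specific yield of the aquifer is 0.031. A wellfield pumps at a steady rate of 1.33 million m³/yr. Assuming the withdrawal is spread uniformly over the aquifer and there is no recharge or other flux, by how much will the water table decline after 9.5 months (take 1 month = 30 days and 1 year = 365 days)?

Δh ≈ 5.19 m

A = 645 hectares = 6.45 × 10^6 m²
Q = 1.33 million m³/yr = 3644 m³/d
t = 9.5 months = 285 d
ΔV = Q × t = 3644 m³/d × 285 d = 1.038 × 10^6 m³
Δh = ΔV / (Sy × A) = 1.038 × 10^6 / (0.031 × 6.45 × 10^6) = 5.194 m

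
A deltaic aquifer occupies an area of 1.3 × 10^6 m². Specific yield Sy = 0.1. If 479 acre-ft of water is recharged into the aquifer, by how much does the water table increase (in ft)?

Δh ≈ 14.9 ft

ΔV = 479 acre-ft = 5.908 × 10^5 m³
Δh = ΔV / (Sy × A) = 5.908 × 10^5 m³ / (0.1 × 1.3 × 10^6 m²) = 4.545 m
Δh = 4.545 m = 14.91 ft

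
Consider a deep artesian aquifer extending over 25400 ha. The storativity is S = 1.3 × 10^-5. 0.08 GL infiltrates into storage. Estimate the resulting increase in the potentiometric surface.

Δh ≈ 24.2 m

A = 25400 ha = 2.54 × 10^8 m²
ΔV = 0.08 GL = 80000 m³
Δh = ΔV / (S × A) = 80000 m³ / (1.3 × 10^-5 × 2.54 × 10^8 m²) = 24.23 m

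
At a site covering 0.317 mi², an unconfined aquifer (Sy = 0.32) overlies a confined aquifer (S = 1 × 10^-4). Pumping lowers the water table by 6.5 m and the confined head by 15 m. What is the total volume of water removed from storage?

ΔV ≈ 1.71 × 10^6 m³

A = 0.317 mi² = 8.21 × 10^5 m²
Unconfined: ΔV_u = Sy × A × Δh_u = 0.32 × 8.21 × 10^5 × 6.5 = 1.708 × 10^6 m³
Confined: ΔV_c = S × A × Δh_c = 1 × 10^-4 × 8.21 × 10^5 × 15 = 1232 m³
Total ΔV = 1.708 × 10^6 + 1232 = 1.709 × 10^6 m³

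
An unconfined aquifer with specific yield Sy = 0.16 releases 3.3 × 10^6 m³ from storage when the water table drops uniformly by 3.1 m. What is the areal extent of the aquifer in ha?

A ≈ 665 ha

A = ΔV / (Sy × Δh) = 3.3 × 10^6 / (0.16 × 3.1) = 6.653 × 10^6 m²
A = 6.653 × 10^6 m² = 665.3 ha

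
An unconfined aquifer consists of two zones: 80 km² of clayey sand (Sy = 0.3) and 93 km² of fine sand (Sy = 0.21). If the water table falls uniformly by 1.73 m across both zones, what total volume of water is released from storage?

A₁ = 80 km² = 8 × 10^7 m²; A₂ = 93 km² = 9.3 × 10^7 m²
ΔV₁ = 0.3 × 8 × 10^7 × 1.73 = 4.152 × 10^7 m³
ΔV₂ = 0.21 × 9.3 × 10^7 × 1.73 = 3.379 × 10^7 m³
ΔV = ΔV₁ + ΔV₂ = 7.531 × 10^7 m³

ΔV ≈ 7.53 × 10^7 m³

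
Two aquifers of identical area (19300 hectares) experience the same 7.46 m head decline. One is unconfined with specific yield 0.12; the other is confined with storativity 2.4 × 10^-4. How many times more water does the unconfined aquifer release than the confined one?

ΔV_u / ΔV_c ≈ 500

A = 19300 hectares = 1.93 × 10^8 m²
Unconfined: ΔV_u = Sy × A × Δh = 0.12 × 1.93 × 10^8 × 7.46 = 1.728 × 10^8 m³
Confined: ΔV_c = S × A × Δh = 2.4 × 10^-4 × 1.93 × 10^8 × 7.46 = 3.455 × 10^5 m³
Ratio = ΔV_u / ΔV_c = Sy / S = 0.12 / 2.4 × 10^-4 = 500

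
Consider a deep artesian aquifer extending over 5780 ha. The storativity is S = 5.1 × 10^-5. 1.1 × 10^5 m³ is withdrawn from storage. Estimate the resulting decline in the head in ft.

A = 5780 ha = 5.78 × 10^7 m²
Δh = ΔV / (S × A) = 1.1 × 10^5 m³ / (5.1 × 10^-5 × 5.78 × 10^7 m²) = 37.32 m
Δh = 37.32 m = 122.4 ft

Δh ≈ 122 ft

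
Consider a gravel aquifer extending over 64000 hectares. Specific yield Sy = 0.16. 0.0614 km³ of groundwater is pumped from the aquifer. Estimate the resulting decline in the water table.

A = 64000 hectares = 6.4 × 10^8 m²
ΔV = 0.0614 km³ = 6.14 × 10^7 m³
Δh = ΔV / (Sy × A) = 6.14 × 10^7 m³ / (0.16 × 6.4 × 10^8 m²) = 0.5996 m

Δh ≈ 0.6 m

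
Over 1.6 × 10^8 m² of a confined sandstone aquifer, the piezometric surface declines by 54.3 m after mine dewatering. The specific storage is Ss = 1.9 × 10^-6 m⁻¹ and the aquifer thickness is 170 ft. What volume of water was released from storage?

ΔV ≈ 8.55 × 10^5 m³

b = 170 ft = 51.82 m
S = Ss × b = 1.9 × 10^-6 m⁻¹ × 51.82 m = 9.845 × 10^-5
ΔV = S × A × Δh = 9.845 × 10^-5 × 1.6 × 10^8 m² × 54.3 m = 8.553 × 10^5 m³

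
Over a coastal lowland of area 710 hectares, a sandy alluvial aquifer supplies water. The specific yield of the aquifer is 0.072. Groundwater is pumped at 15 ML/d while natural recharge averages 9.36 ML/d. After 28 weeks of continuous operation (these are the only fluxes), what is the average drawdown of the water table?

A = 710 hectares = 7.1 × 10^6 m²
Net abstraction = 15 − 9.36 = 5.64 ML/d
Q_net = 5.64 ML/d = 5640 m³/d
t = 28 weeks = 196 d
ΔV = Q × t = 5640 m³/d × 196 d = 1.105 × 10^6 m³
Δh = ΔV / (Sy × A) = 1.105 × 10^6 / (0.072 × 7.1 × 10^6) = 2.162 m

Δh ≈ 2.16 m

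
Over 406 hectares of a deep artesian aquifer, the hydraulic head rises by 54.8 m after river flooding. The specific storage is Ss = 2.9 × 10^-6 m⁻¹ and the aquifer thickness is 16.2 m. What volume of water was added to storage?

ΔV ≈ 10500 m³

S = Ss × b = 2.9 × 10^-6 m⁻¹ × 16.2 m = 4.698 × 10^-5
A = 406 hectares = 4.06 × 10^6 m²
ΔV = S × A × Δh = 4.698 × 10^-5 × 4.06 × 10^6 m² × 54.8 m = 10450 m³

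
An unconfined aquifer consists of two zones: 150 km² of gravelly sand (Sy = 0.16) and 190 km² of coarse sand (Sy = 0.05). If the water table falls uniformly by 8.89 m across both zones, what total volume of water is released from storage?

ΔV ≈ 2.98 × 10^8 m³

A₁ = 150 km² = 1.5 × 10^8 m²; A₂ = 190 km² = 1.9 × 10^8 m²
ΔV₁ = 0.16 × 1.5 × 10^8 × 8.89 = 2.134 × 10^8 m³
ΔV₂ = 0.05 × 1.9 × 10^8 × 8.89 = 8.445 × 10^7 m³
ΔV = ΔV₁ + ΔV₂ = 2.978 × 10^8 m³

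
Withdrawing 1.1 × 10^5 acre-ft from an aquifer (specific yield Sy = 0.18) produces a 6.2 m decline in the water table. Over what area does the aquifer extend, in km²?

ΔV = 1.1 × 10^5 acre-ft = 1.357 × 10^8 m³
A = ΔV / (Sy × Δh) = 1.357 × 10^8 / (0.18 × 6.2) = 1.216 × 10^8 m²
A = 1.216 × 10^8 m² = 121.6 km²

A ≈ 122 km²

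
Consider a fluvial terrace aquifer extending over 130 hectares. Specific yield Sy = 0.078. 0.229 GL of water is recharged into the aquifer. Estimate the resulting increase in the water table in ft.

Δh ≈ 7.41 ft

A = 130 hectares = 1.3 × 10^6 m²
ΔV = 0.229 GL = 2.29 × 10^5 m³
Δh = ΔV / (Sy × A) = 2.29 × 10^5 m³ / (0.078 × 1.3 × 10^6 m²) = 2.258 m
Δh = 2.258 m = 7.409 ft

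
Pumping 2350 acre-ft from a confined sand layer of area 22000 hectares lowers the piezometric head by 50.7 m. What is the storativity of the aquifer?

A = 22000 hectares = 2.2 × 10^8 m²
ΔV = 2350 acre-ft = 2.899 × 10^6 m³
S = ΔV / (A × Δh) = 2.899 × 10^6 m³ / (2.2 × 10^8 m² × 50.7 m) = 2.599 × 10^-4

S ≈ 2.6 × 10^-4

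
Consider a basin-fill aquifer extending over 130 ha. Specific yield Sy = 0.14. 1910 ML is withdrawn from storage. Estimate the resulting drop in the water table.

Δh ≈ 10.5 m

A = 130 ha = 1.3 × 10^6 m²
ΔV = 1910 ML = 1.91 × 10^6 m³
Δh = ΔV / (Sy × A) = 1.91 × 10^6 m³ / (0.14 × 1.3 × 10^6 m²) = 10.49 m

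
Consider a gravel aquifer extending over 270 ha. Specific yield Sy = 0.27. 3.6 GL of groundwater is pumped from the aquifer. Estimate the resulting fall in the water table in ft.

Δh ≈ 16.2 ft

A = 270 ha = 2.7 × 10^6 m²
ΔV = 3.6 GL = 3.6 × 10^6 m³
Δh = ΔV / (Sy × A) = 3.6 × 10^6 m³ / (0.27 × 2.7 × 10^6 m²) = 4.938 m
Δh = 4.938 m = 16.2 ft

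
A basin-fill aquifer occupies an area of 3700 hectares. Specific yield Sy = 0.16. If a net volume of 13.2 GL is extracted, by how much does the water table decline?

Δh ≈ 2.23 m

A = 3700 hectares = 3.7 × 10^7 m²
ΔV = 13.2 GL = 1.32 × 10^7 m³
Δh = ΔV / (Sy × A) = 1.32 × 10^7 m³ / (0.16 × 3.7 × 10^7 m²) = 2.23 m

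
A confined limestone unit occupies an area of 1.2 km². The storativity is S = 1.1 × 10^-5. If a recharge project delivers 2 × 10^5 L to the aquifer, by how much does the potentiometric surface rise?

Δh ≈ 15.2 m

A = 1.2 km² = 1.2 × 10^6 m²
ΔV = 2 × 10^5 L = 200 m³
Δh = ΔV / (S × A) = 200 m³ / (1.1 × 10^-5 × 1.2 × 10^6 m²) = 15.15 m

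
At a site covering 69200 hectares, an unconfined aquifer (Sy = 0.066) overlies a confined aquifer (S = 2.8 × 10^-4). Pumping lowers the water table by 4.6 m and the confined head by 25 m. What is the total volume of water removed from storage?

ΔV ≈ 2.15 × 10^8 m³

A = 69200 hectares = 6.92 × 10^8 m²
Unconfined: ΔV_u = Sy × A × Δh_u = 0.066 × 6.92 × 10^8 × 4.6 = 2.101 × 10^8 m³
Confined: ΔV_c = S × A × Δh_c = 2.8 × 10^-4 × 6.92 × 10^8 × 25 = 4.844 × 10^6 m³
Total ΔV = 2.101 × 10^8 + 4.844 × 10^6 = 2.149 × 10^8 m³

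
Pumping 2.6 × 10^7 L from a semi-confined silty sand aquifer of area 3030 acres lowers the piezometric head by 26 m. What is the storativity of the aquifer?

A = 3030 acres = 1.226 × 10^7 m²
ΔV = 2.6 × 10^7 L = 26000 m³
S = ΔV / (A × Δh) = 26000 m³ / (1.226 × 10^7 m² × 26 m) = 8.155 × 10^-5

S ≈ 8.2 × 10^-5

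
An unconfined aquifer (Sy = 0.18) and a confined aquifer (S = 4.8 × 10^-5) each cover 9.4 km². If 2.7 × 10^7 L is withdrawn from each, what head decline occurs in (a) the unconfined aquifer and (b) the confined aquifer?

Δh_u ≈ 0.016 m; Δh_c ≈ 59.8 m

A = 9.4 km² = 9.4 × 10^6 m²
ΔV = 2.7 × 10^7 L = 27000 m³
Unconfined: Δh_u = ΔV/(Sy·A) = 27000/(0.18 × 9.4 × 10^6) = 0.01596 m
Confined: Δh_c = ΔV/(S·A) = 27000/(4.8 × 10^-5 × 9.4 × 10^6) = 59.84 m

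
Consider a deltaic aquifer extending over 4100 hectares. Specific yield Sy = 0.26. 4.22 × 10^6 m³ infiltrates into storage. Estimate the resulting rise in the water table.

Δh ≈ 0.396 m

A = 4100 hectares = 4.1 × 10^7 m²
Δh = ΔV / (Sy × A) = 4.22 × 10^6 m³ / (0.26 × 4.1 × 10^7 m²) = 0.3959 m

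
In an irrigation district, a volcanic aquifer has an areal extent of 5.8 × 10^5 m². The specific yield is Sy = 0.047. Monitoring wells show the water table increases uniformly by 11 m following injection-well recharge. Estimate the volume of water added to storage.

ΔV = Sy × A × Δh = 0.047 × 5.8 × 10^5 m² × 11 m = 2.999 × 10^5 m³

ΔV ≈ 3 × 10^5 m³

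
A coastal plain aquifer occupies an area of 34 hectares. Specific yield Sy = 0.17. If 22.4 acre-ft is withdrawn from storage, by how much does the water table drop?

A = 34 hectares = 3.4 × 10^5 m²
ΔV = 22.4 acre-ft = 27630 m³
Δh = ΔV / (Sy × A) = 27630 m³ / (0.17 × 3.4 × 10^5 m²) = 0.478 m

Δh ≈ 0.478 m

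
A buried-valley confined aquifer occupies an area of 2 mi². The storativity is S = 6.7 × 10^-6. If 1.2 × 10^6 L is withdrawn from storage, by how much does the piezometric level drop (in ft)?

Δh ≈ 113 ft

A = 2 mi² = 5.18 × 10^6 m²
ΔV = 1.2 × 10^6 L = 1200 m³
Δh = ΔV / (S × A) = 1200 m³ / (6.7 × 10^-6 × 5.18 × 10^6 m²) = 34.58 m
Δh = 34.58 m = 113.4 ft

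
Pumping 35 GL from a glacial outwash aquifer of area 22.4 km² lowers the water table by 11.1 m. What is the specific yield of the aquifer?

A = 22.4 km² = 2.24 × 10^7 m²
ΔV = 35 GL = 3.5 × 10^7 m³
Sy = ΔV / (A × Δh) = 3.5 × 10^7 m³ / (2.24 × 10^7 m² × 11.1 m) = 0.1408

Sy ≈ 0.14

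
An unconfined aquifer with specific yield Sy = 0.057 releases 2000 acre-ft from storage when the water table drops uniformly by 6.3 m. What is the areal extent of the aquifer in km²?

ΔV = 2000 acre-ft = 2.467 × 10^6 m³
A = ΔV / (Sy × Δh) = 2.467 × 10^6 / (0.057 × 6.3) = 6.87 × 10^6 m²
A = 6.87 × 10^6 m² = 6.87 km²

A ≈ 6.87 km²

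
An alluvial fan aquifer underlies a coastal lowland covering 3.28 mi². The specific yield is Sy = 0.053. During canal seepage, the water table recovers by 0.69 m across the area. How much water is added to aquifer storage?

ΔV ≈ 3.11 × 10^5 m³

A = 3.28 mi² = 8.495 × 10^6 m²
ΔV = Sy × A × Δh = 0.053 × 8.495 × 10^6 m² × 0.69 m = 3.107 × 10^5 m³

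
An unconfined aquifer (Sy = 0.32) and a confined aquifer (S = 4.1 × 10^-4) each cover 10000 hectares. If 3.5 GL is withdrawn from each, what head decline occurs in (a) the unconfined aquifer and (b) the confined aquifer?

Δh_u ≈ 0.109 m; Δh_c ≈ 85.4 m

A = 10000 hectares = 1 × 10^8 m²
ΔV = 3.5 GL = 3.5 × 10^6 m³
Unconfined: Δh_u = ΔV/(Sy·A) = 3.5 × 10^6/(0.32 × 1 × 10^8) = 0.1094 m
Confined: Δh_c = ΔV/(S·A) = 3.5 × 10^6/(4.1 × 10^-4 × 1 × 10^8) = 85.37 m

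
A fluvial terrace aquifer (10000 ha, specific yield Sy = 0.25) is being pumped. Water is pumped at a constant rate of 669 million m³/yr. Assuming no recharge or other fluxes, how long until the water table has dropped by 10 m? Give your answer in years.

t ≈ 0.374 years

A = 10000 ha = 1 × 10^8 m²
ΔV = Sy × A × Δh = 0.25 × 1 × 10^8 × 10 = 2.5 × 10^8 m³
Q = 669 million m³/yr = 1.833 × 10^6 m³/d
t = ΔV / Q = 2.5 × 10^8 m³ / 1.833 × 10^6 m³/d = 136.4 d
t = 136.4 d ≈ 0.3737 years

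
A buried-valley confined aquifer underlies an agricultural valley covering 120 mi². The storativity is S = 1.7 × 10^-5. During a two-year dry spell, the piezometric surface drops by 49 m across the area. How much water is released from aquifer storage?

A = 120 mi² = 3.108 × 10^8 m²
ΔV = S × A × Δh = 1.7 × 10^-5 × 3.108 × 10^8 m² × 49 m = 2.589 × 10^5 m³

ΔV ≈ 2.59 × 10^5 m³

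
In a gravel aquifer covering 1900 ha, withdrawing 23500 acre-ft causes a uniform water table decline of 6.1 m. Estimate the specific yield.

Sy ≈ 0.25

A = 1900 ha = 1.9 × 10^7 m²
ΔV = 23500 acre-ft = 2.899 × 10^7 m³
Sy = ΔV / (A × Δh) = 2.899 × 10^7 m³ / (1.9 × 10^7 m² × 6.1 m) = 0.2501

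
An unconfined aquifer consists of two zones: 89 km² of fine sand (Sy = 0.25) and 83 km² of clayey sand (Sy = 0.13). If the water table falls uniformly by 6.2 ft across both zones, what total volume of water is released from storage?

A₁ = 89 km² = 8.9 × 10^7 m²; A₂ = 83 km² = 8.3 × 10^7 m²
Δh = 6.2 ft = 1.89 m
ΔV₁ = 0.25 × 8.9 × 10^7 × 1.89 = 4.205 × 10^7 m³
ΔV₂ = 0.13 × 8.3 × 10^7 × 1.89 = 2.039 × 10^7 m³
ΔV = ΔV₁ + ΔV₂ = 6.244 × 10^7 m³

ΔV ≈ 6.24 × 10^7 m³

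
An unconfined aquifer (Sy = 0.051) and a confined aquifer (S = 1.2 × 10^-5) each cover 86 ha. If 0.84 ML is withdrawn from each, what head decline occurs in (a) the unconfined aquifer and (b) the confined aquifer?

A = 86 ha = 8.6 × 10^5 m²
ΔV = 0.84 ML = 840 m³
Unconfined: Δh_u = ΔV/(Sy·A) = 840/(0.051 × 8.6 × 10^5) = 0.01915 m
Confined: Δh_c = ΔV/(S·A) = 840/(1.2 × 10^-5 × 8.6 × 10^5) = 81.4 m

Δh_u ≈ 0.0192 m; Δh_c ≈ 81.4 m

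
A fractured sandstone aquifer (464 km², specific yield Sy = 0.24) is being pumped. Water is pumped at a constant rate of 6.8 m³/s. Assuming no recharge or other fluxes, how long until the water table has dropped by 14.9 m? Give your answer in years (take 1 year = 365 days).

A = 464 km² = 4.64 × 10^8 m²
ΔV = Sy × A × Δh = 0.24 × 4.64 × 10^8 × 14.9 = 1.659 × 10^9 m³
Q = 6.8 m³/s = 5.875 × 10^5 m³/d
t = ΔV / Q = 1.659 × 10^9 m³ / 5.875 × 10^5 m³/d = 2824 d
t = 2824 d ≈ 7.737 years

t ≈ 7.74 years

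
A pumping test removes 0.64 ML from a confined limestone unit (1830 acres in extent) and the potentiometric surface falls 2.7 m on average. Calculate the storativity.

S ≈ 3.2 × 10^-5

A = 1830 acres = 7.406 × 10^6 m²
ΔV = 0.64 ML = 640 m³
S = ΔV / (A × Δh) = 640 m³ / (7.406 × 10^6 m² × 2.7 m) = 3.201 × 10^-5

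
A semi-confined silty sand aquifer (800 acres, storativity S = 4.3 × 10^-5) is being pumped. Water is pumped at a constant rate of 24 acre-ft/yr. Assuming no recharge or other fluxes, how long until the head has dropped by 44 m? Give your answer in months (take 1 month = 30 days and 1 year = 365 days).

A = 800 acres = 3.237 × 10^6 m²
ΔV = S × A × Δh = 4.3 × 10^-5 × 3.237 × 10^6 × 44 = 6125 m³
Q = 24 acre-ft/yr = 81.11 m³/d
t = ΔV / Q = 6125 m³ / 81.11 m³/d = 75.52 d
t = 75.52 d ≈ 2.517 months

t ≈ 2.52 months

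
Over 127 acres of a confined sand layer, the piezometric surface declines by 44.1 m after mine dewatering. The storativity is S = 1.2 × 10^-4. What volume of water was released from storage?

A = 127 acres = 5.14 × 10^5 m²
ΔV = S × A × Δh = 1.2 × 10^-4 × 5.14 × 10^5 m² × 44.1 m = 2720 m³

ΔV ≈ 2720 m³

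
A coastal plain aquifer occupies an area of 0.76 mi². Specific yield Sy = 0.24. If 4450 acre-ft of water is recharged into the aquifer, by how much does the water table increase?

Δh ≈ 11.6 m

A = 0.76 mi² = 1.968 × 10^6 m²
ΔV = 4450 acre-ft = 5.489 × 10^6 m³
Δh = ΔV / (Sy × A) = 5.489 × 10^6 m³ / (0.24 × 1.968 × 10^6 m²) = 11.62 m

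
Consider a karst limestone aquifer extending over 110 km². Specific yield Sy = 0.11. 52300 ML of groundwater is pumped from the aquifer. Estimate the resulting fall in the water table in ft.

Δh ≈ 14.2 ft

A = 110 km² = 1.1 × 10^8 m²
ΔV = 52300 ML = 5.23 × 10^7 m³
Δh = ΔV / (Sy × A) = 5.23 × 10^7 m³ / (0.11 × 1.1 × 10^8 m²) = 4.322 m
Δh = 4.322 m = 14.18 ft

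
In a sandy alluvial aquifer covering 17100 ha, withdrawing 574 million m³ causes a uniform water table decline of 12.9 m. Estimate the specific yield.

A = 17100 ha = 1.71 × 10^8 m²
ΔV = 574 million m³ = 5.74 × 10^8 m³
Sy = ΔV / (A × Δh) = 5.74 × 10^8 m³ / (1.71 × 10^8 m² × 12.9 m) = 0.2602

Sy ≈ 0.26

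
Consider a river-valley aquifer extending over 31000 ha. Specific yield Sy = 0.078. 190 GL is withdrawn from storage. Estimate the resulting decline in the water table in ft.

A = 31000 ha = 3.1 × 10^8 m²
ΔV = 190 GL = 1.9 × 10^8 m³
Δh = ΔV / (Sy × A) = 1.9 × 10^8 m³ / (0.078 × 3.1 × 10^8 m²) = 7.858 m
Δh = 7.858 m = 25.78 ft

Δh ≈ 25.8 ft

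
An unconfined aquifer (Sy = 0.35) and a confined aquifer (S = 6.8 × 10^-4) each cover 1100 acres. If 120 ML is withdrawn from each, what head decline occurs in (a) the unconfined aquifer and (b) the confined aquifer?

A = 1100 acres = 4.452 × 10^6 m²
ΔV = 120 ML = 1.2 × 10^5 m³
Unconfined: Δh_u = ΔV/(Sy·A) = 1.2 × 10^5/(0.35 × 4.452 × 10^6) = 0.07702 m
Confined: Δh_c = ΔV/(S·A) = 1.2 × 10^5/(6.8 × 10^-4 × 4.452 × 10^6) = 39.64 m

Δh_u ≈ 0.077 m; Δh_c ≈ 39.6 m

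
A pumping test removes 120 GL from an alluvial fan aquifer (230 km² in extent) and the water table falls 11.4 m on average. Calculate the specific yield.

A = 230 km² = 2.3 × 10^8 m²
ΔV = 120 GL = 1.2 × 10^8 m³
Sy = ΔV / (A × Δh) = 1.2 × 10^8 m³ / (2.3 × 10^8 m² × 11.4 m) = 0.04577

Sy ≈ 0.046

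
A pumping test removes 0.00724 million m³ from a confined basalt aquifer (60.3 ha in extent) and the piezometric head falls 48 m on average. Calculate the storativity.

S ≈ 2.5 × 10^-4

A = 60.3 ha = 6.03 × 10^5 m²
ΔV = 0.00724 million m³ = 7240 m³
S = ΔV / (A × Δh) = 7240 m³ / (6.03 × 10^5 m² × 48 m) = 2.501 × 10^-4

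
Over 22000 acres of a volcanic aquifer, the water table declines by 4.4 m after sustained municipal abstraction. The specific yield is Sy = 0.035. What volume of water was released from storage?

A = 22000 acres = 8.903 × 10^7 m²
ΔV = Sy × A × Δh = 0.035 × 8.903 × 10^7 m² × 4.4 m = 1.371 × 10^7 m³

ΔV ≈ 1.37 × 10^7 m³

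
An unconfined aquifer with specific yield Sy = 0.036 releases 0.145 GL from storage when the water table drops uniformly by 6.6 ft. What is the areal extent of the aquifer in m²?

Δh = 6.6 ft = 2.012 m
ΔV = 0.145 GL = 1.45 × 10^5 m³
A = ΔV / (Sy × Δh) = 1.45 × 10^5 / (0.036 × 2.012) = 2.002 × 10^6 m²

A ≈ 2 × 10^6 m²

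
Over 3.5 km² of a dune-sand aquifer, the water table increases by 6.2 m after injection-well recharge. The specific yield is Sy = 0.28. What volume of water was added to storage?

ΔV ≈ 6.08 × 10^6 m³

A = 3.5 km² = 3.5 × 10^6 m²
ΔV = Sy × A × Δh = 0.28 × 3.5 × 10^6 m² × 6.2 m = 6.076 × 10^6 m³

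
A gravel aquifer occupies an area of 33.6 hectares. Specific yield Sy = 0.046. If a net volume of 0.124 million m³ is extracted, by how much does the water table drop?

Δh ≈ 8.02 m

A = 33.6 hectares = 3.36 × 10^5 m²
ΔV = 0.124 million m³ = 1.24 × 10^5 m³
Δh = ΔV / (Sy × A) = 1.24 × 10^5 m³ / (0.046 × 3.36 × 10^5 m²) = 8.023 m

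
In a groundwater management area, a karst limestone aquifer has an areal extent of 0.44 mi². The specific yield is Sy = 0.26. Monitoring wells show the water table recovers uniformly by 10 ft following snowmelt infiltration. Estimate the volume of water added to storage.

ΔV ≈ 9.03 × 10^5 m³

A = 0.44 mi² = 1.14 × 10^6 m²
Δh = 10 ft = 3.048 m
ΔV = Sy × A × Δh = 0.26 × 1.14 × 10^6 m² × 3.048 m = 9.031 × 10^5 m³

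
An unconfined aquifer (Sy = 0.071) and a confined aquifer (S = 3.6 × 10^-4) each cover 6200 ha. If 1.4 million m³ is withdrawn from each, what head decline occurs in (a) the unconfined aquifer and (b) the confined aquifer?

A = 6200 ha = 6.2 × 10^7 m²
ΔV = 1.4 million m³ = 1.4 × 10^6 m³
Unconfined: Δh_u = ΔV/(Sy·A) = 1.4 × 10^6/(0.071 × 6.2 × 10^7) = 0.318 m
Confined: Δh_c = ΔV/(S·A) = 1.4 × 10^6/(3.6 × 10^-4 × 6.2 × 10^7) = 62.72 m

Δh_u ≈ 0.318 m; Δh_c ≈ 62.7 m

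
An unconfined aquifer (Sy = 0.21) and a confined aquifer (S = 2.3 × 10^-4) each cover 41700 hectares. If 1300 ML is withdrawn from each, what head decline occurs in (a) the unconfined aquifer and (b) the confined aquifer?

A = 41700 hectares = 4.17 × 10^8 m²
ΔV = 1300 ML = 1.3 × 10^6 m³
Unconfined: Δh_u = ΔV/(Sy·A) = 1.3 × 10^6/(0.21 × 4.17 × 10^8) = 0.01485 m
Confined: Δh_c = ΔV/(S·A) = 1.3 × 10^6/(2.3 × 10^-4 × 4.17 × 10^8) = 13.55 m

Δh_u ≈ 0.0148 m; Δh_c ≈ 13.6 m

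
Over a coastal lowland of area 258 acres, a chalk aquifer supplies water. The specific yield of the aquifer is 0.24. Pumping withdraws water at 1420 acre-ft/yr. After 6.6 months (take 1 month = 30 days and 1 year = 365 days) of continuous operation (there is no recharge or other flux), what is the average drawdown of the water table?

Δh ≈ 3.79 m

A = 258 acres = 1.044 × 10^6 m²
Q = 1420 acre-ft/yr = 4799 m³/d
t = 6.6 months = 198 d
ΔV = Q × t = 4799 m³/d × 198 d = 9.502 × 10^5 m³
Δh = ΔV / (Sy × A) = 9.502 × 10^5 / (0.24 × 1.044 × 10^6) = 3.792 m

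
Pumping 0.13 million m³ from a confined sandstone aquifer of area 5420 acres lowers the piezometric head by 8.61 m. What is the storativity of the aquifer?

A = 5420 acres = 2.193 × 10^7 m²
ΔV = 0.13 million m³ = 1.3 × 10^5 m³
S = ΔV / (A × Δh) = 1.3 × 10^5 m³ / (2.193 × 10^7 m² × 8.61 m) = 6.884 × 10^-4

S ≈ 6.9 × 10^-4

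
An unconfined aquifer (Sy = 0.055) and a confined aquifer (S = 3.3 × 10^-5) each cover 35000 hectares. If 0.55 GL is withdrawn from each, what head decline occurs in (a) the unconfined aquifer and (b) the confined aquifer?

A = 35000 hectares = 3.5 × 10^8 m²
ΔV = 0.55 GL = 5.5 × 10^5 m³
Unconfined: Δh_u = ΔV/(Sy·A) = 5.5 × 10^5/(0.055 × 3.5 × 10^8) = 0.02857 m
Confined: Δh_c = ΔV/(S·A) = 5.5 × 10^5/(3.3 × 10^-5 × 3.5 × 10^8) = 47.62 m

Δh_u ≈ 0.0286 m; Δh_c ≈ 47.6 m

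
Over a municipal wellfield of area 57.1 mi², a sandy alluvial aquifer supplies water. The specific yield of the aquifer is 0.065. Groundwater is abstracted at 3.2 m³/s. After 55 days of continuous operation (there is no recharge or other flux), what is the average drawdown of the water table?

Δh ≈ 1.58 m

A = 57.1 mi² = 1.479 × 10^8 m²
Q = 3.2 m³/s = 2.765 × 10^5 m³/d
ΔV = Q × t = 2.765 × 10^5 m³/d × 55 d = 1.521 × 10^7 m³
Δh = ΔV / (Sy × A) = 1.521 × 10^7 / (0.065 × 1.479 × 10^8) = 1.582 m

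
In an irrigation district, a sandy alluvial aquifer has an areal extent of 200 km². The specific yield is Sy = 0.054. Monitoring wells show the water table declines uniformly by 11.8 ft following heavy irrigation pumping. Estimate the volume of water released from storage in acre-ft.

A = 200 km² = 2 × 10^8 m²
Δh = 11.8 ft = 3.597 m
ΔV = Sy × A × Δh = 0.054 × 2 × 10^8 m² × 3.597 m = 3.884 × 10^7 m³
ΔV = 3.884 × 10^7 m³ = 31490 acre-ft

ΔV ≈ 31500 acre-ft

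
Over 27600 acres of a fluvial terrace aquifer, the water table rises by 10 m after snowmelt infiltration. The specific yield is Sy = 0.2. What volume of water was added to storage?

ΔV ≈ 2.23 × 10^8 m³

A = 27600 acres = 1.117 × 10^8 m²
ΔV = Sy × A × Δh = 0.2 × 1.117 × 10^8 m² × 10 m = 2.234 × 10^8 m³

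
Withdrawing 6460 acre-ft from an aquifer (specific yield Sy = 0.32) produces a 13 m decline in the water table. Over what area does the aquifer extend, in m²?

A ≈ 1.92 × 10^6 m²

ΔV = 6460 acre-ft = 7.968 × 10^6 m³
A = ΔV / (Sy × Δh) = 7.968 × 10^6 / (0.32 × 13) = 1.915 × 10^6 m²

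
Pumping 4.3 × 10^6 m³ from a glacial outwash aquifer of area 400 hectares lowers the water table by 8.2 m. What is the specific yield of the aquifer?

A = 400 hectares = 4 × 10^6 m²
Sy = ΔV / (A × Δh) = 4.3 × 10^6 m³ / (4 × 10^6 m² × 8.2 m) = 0.1311

Sy ≈ 0.13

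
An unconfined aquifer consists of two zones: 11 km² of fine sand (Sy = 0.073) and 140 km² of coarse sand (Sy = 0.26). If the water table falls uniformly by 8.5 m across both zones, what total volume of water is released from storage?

A₁ = 11 km² = 1.1 × 10^7 m²; A₂ = 140 km² = 1.4 × 10^8 m²
ΔV₁ = 0.073 × 1.1 × 10^7 × 8.5 = 6.825 × 10^6 m³
ΔV₂ = 0.26 × 1.4 × 10^8 × 8.5 = 3.094 × 10^8 m³
ΔV = ΔV₁ + ΔV₂ = 3.162 × 10^8 m³

ΔV ≈ 3.16 × 10^8 m³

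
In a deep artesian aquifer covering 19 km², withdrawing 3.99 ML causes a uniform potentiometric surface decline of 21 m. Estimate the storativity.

A = 19 km² = 1.9 × 10^7 m²
ΔV = 3.99 ML = 3990 m³
S = ΔV / (A × Δh) = 3990 m³ / (1.9 × 10^7 m² × 21 m) = 1 × 10^-5

S ≈ 1 × 10^-5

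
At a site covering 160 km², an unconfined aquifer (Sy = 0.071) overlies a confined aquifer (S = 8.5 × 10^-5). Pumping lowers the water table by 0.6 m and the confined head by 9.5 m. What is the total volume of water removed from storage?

A = 160 km² = 1.6 × 10^8 m²
Unconfined: ΔV_u = Sy × A × Δh_u = 0.071 × 1.6 × 10^8 × 0.6 = 6.816 × 10^6 m³
Confined: ΔV_c = S × A × Δh_c = 8.5 × 10^-5 × 1.6 × 10^8 × 9.5 = 1.292 × 10^5 m³
Total ΔV = 6.816 × 10^6 + 1.292 × 10^5 = 6.945 × 10^6 m³

ΔV ≈ 6.95 × 10^6 m³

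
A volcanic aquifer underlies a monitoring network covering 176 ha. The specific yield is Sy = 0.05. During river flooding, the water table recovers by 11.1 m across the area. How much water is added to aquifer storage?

ΔV ≈ 9.77 × 10^5 m³

A = 176 ha = 1.76 × 10^6 m²
ΔV = Sy × A × Δh = 0.05 × 1.76 × 10^6 m² × 11.1 m = 9.768 × 10^5 m³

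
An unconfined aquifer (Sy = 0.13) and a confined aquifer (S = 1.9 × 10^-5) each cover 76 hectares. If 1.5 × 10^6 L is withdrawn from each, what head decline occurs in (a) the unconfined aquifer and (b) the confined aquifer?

A = 76 hectares = 7.6 × 10^5 m²
ΔV = 1.5 × 10^6 L = 1500 m³
Unconfined: Δh_u = ΔV/(Sy·A) = 1500/(0.13 × 7.6 × 10^5) = 0.01518 m
Confined: Δh_c = ΔV/(S·A) = 1500/(1.9 × 10^-5 × 7.6 × 10^5) = 103.9 m

Δh_u ≈ 0.0152 m; Δh_c ≈ 104 m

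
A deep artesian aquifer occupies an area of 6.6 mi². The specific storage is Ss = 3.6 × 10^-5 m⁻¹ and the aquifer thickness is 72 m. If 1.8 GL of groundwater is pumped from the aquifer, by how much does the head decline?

Δh ≈ 40.6 m

S = Ss × b = 3.6 × 10^-5 m⁻¹ × 72 m = 2.592 × 10^-3
A = 6.6 mi² = 1.709 × 10^7 m²
ΔV = 1.8 GL = 1.8 × 10^6 m³
Δh = ΔV / (S × A) = 1.8 × 10^6 m³ / (0.002592 × 1.709 × 10^7 m²) = 40.63 m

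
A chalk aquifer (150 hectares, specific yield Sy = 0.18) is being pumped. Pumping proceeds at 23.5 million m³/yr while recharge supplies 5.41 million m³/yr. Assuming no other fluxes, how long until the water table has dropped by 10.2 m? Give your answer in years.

A = 150 hectares = 1.5 × 10^6 m²
ΔV = Sy × A × Δh = 0.18 × 1.5 × 10^6 × 10.2 = 2.754 × 10^6 m³
Net withdrawal = 23.5 − 5.41 = 18.09 million m³/yr = 49560 m³/d
t = ΔV / Q = 2.754 × 10^6 m³ / 49560 m³/d = 55.57 d
t = 55.57 d ≈ 0.1522 years

t ≈ 0.152 years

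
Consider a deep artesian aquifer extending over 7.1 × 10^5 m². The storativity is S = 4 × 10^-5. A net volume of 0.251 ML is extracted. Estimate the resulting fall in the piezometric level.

ΔV = 0.251 ML = 251 m³
Δh = ΔV / (S × A) = 251 m³ / (4 × 10^-5 × 7.1 × 10^5 m²) = 8.838 m

Δh ≈ 8.84 m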